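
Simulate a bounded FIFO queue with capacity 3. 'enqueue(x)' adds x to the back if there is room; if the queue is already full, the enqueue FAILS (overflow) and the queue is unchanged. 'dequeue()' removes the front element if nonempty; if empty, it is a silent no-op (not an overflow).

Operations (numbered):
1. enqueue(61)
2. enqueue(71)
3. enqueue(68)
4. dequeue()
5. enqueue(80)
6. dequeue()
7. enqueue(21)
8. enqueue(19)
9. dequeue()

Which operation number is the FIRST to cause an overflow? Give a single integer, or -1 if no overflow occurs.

Answer: 8

Derivation:
1. enqueue(61): size=1
2. enqueue(71): size=2
3. enqueue(68): size=3
4. dequeue(): size=2
5. enqueue(80): size=3
6. dequeue(): size=2
7. enqueue(21): size=3
8. enqueue(19): size=3=cap → OVERFLOW (fail)
9. dequeue(): size=2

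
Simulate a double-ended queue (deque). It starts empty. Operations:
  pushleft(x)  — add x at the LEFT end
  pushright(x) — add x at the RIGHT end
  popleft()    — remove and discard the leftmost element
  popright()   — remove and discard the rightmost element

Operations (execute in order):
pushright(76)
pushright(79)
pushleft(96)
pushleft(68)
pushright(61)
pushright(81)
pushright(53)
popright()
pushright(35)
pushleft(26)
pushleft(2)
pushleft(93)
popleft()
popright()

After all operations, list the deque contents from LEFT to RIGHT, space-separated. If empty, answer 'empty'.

pushright(76): [76]
pushright(79): [76, 79]
pushleft(96): [96, 76, 79]
pushleft(68): [68, 96, 76, 79]
pushright(61): [68, 96, 76, 79, 61]
pushright(81): [68, 96, 76, 79, 61, 81]
pushright(53): [68, 96, 76, 79, 61, 81, 53]
popright(): [68, 96, 76, 79, 61, 81]
pushright(35): [68, 96, 76, 79, 61, 81, 35]
pushleft(26): [26, 68, 96, 76, 79, 61, 81, 35]
pushleft(2): [2, 26, 68, 96, 76, 79, 61, 81, 35]
pushleft(93): [93, 2, 26, 68, 96, 76, 79, 61, 81, 35]
popleft(): [2, 26, 68, 96, 76, 79, 61, 81, 35]
popright(): [2, 26, 68, 96, 76, 79, 61, 81]

Answer: 2 26 68 96 76 79 61 81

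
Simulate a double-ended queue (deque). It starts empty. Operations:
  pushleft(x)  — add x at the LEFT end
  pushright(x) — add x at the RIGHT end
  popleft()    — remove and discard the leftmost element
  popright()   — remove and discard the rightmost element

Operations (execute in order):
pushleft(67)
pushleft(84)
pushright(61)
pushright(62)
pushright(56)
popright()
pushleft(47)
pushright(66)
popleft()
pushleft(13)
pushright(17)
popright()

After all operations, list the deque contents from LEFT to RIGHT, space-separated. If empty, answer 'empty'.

Answer: 13 84 67 61 62 66

Derivation:
pushleft(67): [67]
pushleft(84): [84, 67]
pushright(61): [84, 67, 61]
pushright(62): [84, 67, 61, 62]
pushright(56): [84, 67, 61, 62, 56]
popright(): [84, 67, 61, 62]
pushleft(47): [47, 84, 67, 61, 62]
pushright(66): [47, 84, 67, 61, 62, 66]
popleft(): [84, 67, 61, 62, 66]
pushleft(13): [13, 84, 67, 61, 62, 66]
pushright(17): [13, 84, 67, 61, 62, 66, 17]
popright(): [13, 84, 67, 61, 62, 66]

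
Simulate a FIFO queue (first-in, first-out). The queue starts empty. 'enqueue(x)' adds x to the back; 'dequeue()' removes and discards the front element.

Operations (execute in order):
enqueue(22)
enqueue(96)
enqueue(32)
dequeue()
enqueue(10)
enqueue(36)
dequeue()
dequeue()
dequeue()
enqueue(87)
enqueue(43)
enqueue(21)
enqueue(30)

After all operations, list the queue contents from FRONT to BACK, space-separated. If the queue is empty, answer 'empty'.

enqueue(22): [22]
enqueue(96): [22, 96]
enqueue(32): [22, 96, 32]
dequeue(): [96, 32]
enqueue(10): [96, 32, 10]
enqueue(36): [96, 32, 10, 36]
dequeue(): [32, 10, 36]
dequeue(): [10, 36]
dequeue(): [36]
enqueue(87): [36, 87]
enqueue(43): [36, 87, 43]
enqueue(21): [36, 87, 43, 21]
enqueue(30): [36, 87, 43, 21, 30]

Answer: 36 87 43 21 30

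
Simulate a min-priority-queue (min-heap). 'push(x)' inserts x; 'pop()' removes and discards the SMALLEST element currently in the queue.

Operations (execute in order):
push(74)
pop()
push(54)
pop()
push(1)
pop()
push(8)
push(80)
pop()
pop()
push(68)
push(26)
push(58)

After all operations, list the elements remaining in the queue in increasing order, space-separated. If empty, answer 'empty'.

Answer: 26 58 68

Derivation:
push(74): heap contents = [74]
pop() → 74: heap contents = []
push(54): heap contents = [54]
pop() → 54: heap contents = []
push(1): heap contents = [1]
pop() → 1: heap contents = []
push(8): heap contents = [8]
push(80): heap contents = [8, 80]
pop() → 8: heap contents = [80]
pop() → 80: heap contents = []
push(68): heap contents = [68]
push(26): heap contents = [26, 68]
push(58): heap contents = [26, 58, 68]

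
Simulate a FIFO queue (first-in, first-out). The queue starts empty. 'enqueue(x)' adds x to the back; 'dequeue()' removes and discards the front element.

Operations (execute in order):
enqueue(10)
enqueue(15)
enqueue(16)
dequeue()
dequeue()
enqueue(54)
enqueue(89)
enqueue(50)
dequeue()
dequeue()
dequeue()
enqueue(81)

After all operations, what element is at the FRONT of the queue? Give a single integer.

enqueue(10): queue = [10]
enqueue(15): queue = [10, 15]
enqueue(16): queue = [10, 15, 16]
dequeue(): queue = [15, 16]
dequeue(): queue = [16]
enqueue(54): queue = [16, 54]
enqueue(89): queue = [16, 54, 89]
enqueue(50): queue = [16, 54, 89, 50]
dequeue(): queue = [54, 89, 50]
dequeue(): queue = [89, 50]
dequeue(): queue = [50]
enqueue(81): queue = [50, 81]

Answer: 50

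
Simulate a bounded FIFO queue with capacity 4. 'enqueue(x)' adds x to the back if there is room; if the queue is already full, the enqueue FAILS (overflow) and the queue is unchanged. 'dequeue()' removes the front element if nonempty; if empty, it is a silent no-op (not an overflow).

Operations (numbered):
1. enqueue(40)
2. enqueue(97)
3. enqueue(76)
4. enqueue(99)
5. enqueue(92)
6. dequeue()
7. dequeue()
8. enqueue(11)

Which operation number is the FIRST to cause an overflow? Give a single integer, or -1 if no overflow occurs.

Answer: 5

Derivation:
1. enqueue(40): size=1
2. enqueue(97): size=2
3. enqueue(76): size=3
4. enqueue(99): size=4
5. enqueue(92): size=4=cap → OVERFLOW (fail)
6. dequeue(): size=3
7. dequeue(): size=2
8. enqueue(11): size=3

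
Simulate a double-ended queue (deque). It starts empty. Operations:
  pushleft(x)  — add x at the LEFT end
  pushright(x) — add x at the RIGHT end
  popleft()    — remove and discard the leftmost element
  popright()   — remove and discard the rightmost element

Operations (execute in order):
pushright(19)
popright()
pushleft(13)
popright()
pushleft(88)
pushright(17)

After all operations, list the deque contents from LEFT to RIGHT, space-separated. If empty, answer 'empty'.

Answer: 88 17

Derivation:
pushright(19): [19]
popright(): []
pushleft(13): [13]
popright(): []
pushleft(88): [88]
pushright(17): [88, 17]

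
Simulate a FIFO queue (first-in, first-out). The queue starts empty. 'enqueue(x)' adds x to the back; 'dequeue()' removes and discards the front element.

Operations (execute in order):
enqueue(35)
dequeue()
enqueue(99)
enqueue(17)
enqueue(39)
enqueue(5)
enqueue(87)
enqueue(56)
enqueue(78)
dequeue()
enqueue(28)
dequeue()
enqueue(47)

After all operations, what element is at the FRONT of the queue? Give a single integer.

Answer: 39

Derivation:
enqueue(35): queue = [35]
dequeue(): queue = []
enqueue(99): queue = [99]
enqueue(17): queue = [99, 17]
enqueue(39): queue = [99, 17, 39]
enqueue(5): queue = [99, 17, 39, 5]
enqueue(87): queue = [99, 17, 39, 5, 87]
enqueue(56): queue = [99, 17, 39, 5, 87, 56]
enqueue(78): queue = [99, 17, 39, 5, 87, 56, 78]
dequeue(): queue = [17, 39, 5, 87, 56, 78]
enqueue(28): queue = [17, 39, 5, 87, 56, 78, 28]
dequeue(): queue = [39, 5, 87, 56, 78, 28]
enqueue(47): queue = [39, 5, 87, 56, 78, 28, 47]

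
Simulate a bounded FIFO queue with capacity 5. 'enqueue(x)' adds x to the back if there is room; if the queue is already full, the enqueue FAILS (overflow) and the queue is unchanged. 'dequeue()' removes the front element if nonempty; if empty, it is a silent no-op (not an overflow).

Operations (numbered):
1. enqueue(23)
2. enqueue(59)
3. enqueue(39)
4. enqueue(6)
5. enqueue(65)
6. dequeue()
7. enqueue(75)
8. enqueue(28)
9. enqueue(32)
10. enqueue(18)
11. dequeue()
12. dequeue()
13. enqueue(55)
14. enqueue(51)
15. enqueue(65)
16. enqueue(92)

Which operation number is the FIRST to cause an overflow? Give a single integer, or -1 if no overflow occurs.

Answer: 8

Derivation:
1. enqueue(23): size=1
2. enqueue(59): size=2
3. enqueue(39): size=3
4. enqueue(6): size=4
5. enqueue(65): size=5
6. dequeue(): size=4
7. enqueue(75): size=5
8. enqueue(28): size=5=cap → OVERFLOW (fail)
9. enqueue(32): size=5=cap → OVERFLOW (fail)
10. enqueue(18): size=5=cap → OVERFLOW (fail)
11. dequeue(): size=4
12. dequeue(): size=3
13. enqueue(55): size=4
14. enqueue(51): size=5
15. enqueue(65): size=5=cap → OVERFLOW (fail)
16. enqueue(92): size=5=cap → OVERFLOW (fail)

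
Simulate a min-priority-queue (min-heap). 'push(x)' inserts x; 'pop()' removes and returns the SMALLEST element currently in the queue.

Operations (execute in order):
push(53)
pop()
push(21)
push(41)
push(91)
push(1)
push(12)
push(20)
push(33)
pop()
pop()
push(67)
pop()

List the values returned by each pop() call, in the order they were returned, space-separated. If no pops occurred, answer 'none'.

push(53): heap contents = [53]
pop() → 53: heap contents = []
push(21): heap contents = [21]
push(41): heap contents = [21, 41]
push(91): heap contents = [21, 41, 91]
push(1): heap contents = [1, 21, 41, 91]
push(12): heap contents = [1, 12, 21, 41, 91]
push(20): heap contents = [1, 12, 20, 21, 41, 91]
push(33): heap contents = [1, 12, 20, 21, 33, 41, 91]
pop() → 1: heap contents = [12, 20, 21, 33, 41, 91]
pop() → 12: heap contents = [20, 21, 33, 41, 91]
push(67): heap contents = [20, 21, 33, 41, 67, 91]
pop() → 20: heap contents = [21, 33, 41, 67, 91]

Answer: 53 1 12 20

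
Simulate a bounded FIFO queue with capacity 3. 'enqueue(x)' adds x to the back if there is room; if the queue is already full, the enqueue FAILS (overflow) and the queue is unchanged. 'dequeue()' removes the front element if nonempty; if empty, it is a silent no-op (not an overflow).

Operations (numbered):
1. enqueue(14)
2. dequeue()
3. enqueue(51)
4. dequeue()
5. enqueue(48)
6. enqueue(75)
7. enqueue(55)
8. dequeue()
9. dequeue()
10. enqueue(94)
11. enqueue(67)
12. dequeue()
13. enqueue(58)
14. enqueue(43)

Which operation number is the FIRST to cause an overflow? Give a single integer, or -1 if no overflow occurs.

1. enqueue(14): size=1
2. dequeue(): size=0
3. enqueue(51): size=1
4. dequeue(): size=0
5. enqueue(48): size=1
6. enqueue(75): size=2
7. enqueue(55): size=3
8. dequeue(): size=2
9. dequeue(): size=1
10. enqueue(94): size=2
11. enqueue(67): size=3
12. dequeue(): size=2
13. enqueue(58): size=3
14. enqueue(43): size=3=cap → OVERFLOW (fail)

Answer: 14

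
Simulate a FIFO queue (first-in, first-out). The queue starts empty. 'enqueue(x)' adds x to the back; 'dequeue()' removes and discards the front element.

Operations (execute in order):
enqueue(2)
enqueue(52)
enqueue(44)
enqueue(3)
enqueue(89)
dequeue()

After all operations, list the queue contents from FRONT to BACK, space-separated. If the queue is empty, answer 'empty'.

Answer: 52 44 3 89

Derivation:
enqueue(2): [2]
enqueue(52): [2, 52]
enqueue(44): [2, 52, 44]
enqueue(3): [2, 52, 44, 3]
enqueue(89): [2, 52, 44, 3, 89]
dequeue(): [52, 44, 3, 89]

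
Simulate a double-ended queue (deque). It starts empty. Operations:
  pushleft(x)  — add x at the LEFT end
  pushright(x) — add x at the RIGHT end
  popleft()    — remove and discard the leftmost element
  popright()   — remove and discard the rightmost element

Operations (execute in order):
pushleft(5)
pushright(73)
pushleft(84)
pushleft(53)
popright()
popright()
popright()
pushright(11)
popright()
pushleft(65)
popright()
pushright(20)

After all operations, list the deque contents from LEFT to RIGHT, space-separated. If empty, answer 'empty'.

pushleft(5): [5]
pushright(73): [5, 73]
pushleft(84): [84, 5, 73]
pushleft(53): [53, 84, 5, 73]
popright(): [53, 84, 5]
popright(): [53, 84]
popright(): [53]
pushright(11): [53, 11]
popright(): [53]
pushleft(65): [65, 53]
popright(): [65]
pushright(20): [65, 20]

Answer: 65 20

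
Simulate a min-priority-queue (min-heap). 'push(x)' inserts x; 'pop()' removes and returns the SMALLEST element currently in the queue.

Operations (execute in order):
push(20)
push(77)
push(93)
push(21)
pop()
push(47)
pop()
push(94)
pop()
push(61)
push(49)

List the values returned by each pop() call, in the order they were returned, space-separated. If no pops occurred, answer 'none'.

Answer: 20 21 47

Derivation:
push(20): heap contents = [20]
push(77): heap contents = [20, 77]
push(93): heap contents = [20, 77, 93]
push(21): heap contents = [20, 21, 77, 93]
pop() → 20: heap contents = [21, 77, 93]
push(47): heap contents = [21, 47, 77, 93]
pop() → 21: heap contents = [47, 77, 93]
push(94): heap contents = [47, 77, 93, 94]
pop() → 47: heap contents = [77, 93, 94]
push(61): heap contents = [61, 77, 93, 94]
push(49): heap contents = [49, 61, 77, 93, 94]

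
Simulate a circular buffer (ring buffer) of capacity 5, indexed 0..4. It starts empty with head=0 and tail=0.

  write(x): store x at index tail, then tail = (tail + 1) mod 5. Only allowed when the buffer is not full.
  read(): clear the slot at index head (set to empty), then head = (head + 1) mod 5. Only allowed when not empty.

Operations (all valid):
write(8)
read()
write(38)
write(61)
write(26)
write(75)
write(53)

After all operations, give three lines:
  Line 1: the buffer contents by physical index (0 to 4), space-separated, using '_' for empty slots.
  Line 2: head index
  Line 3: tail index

write(8): buf=[8 _ _ _ _], head=0, tail=1, size=1
read(): buf=[_ _ _ _ _], head=1, tail=1, size=0
write(38): buf=[_ 38 _ _ _], head=1, tail=2, size=1
write(61): buf=[_ 38 61 _ _], head=1, tail=3, size=2
write(26): buf=[_ 38 61 26 _], head=1, tail=4, size=3
write(75): buf=[_ 38 61 26 75], head=1, tail=0, size=4
write(53): buf=[53 38 61 26 75], head=1, tail=1, size=5

Answer: 53 38 61 26 75
1
1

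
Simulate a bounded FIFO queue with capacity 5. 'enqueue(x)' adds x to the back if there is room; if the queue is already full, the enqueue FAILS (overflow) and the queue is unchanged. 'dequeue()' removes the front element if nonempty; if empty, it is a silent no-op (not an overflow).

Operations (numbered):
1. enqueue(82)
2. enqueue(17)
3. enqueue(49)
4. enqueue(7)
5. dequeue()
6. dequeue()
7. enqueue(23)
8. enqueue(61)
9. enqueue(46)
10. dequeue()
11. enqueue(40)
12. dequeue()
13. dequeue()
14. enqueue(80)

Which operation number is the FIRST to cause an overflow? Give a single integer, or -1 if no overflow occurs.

1. enqueue(82): size=1
2. enqueue(17): size=2
3. enqueue(49): size=3
4. enqueue(7): size=4
5. dequeue(): size=3
6. dequeue(): size=2
7. enqueue(23): size=3
8. enqueue(61): size=4
9. enqueue(46): size=5
10. dequeue(): size=4
11. enqueue(40): size=5
12. dequeue(): size=4
13. dequeue(): size=3
14. enqueue(80): size=4

Answer: -1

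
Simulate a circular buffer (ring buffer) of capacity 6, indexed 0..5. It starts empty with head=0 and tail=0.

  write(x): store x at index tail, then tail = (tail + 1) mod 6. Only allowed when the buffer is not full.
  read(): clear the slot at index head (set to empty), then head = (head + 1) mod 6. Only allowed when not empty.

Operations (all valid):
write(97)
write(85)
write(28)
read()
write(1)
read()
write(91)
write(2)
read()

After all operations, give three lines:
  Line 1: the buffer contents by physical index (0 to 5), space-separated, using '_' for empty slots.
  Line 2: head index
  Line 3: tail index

write(97): buf=[97 _ _ _ _ _], head=0, tail=1, size=1
write(85): buf=[97 85 _ _ _ _], head=0, tail=2, size=2
write(28): buf=[97 85 28 _ _ _], head=0, tail=3, size=3
read(): buf=[_ 85 28 _ _ _], head=1, tail=3, size=2
write(1): buf=[_ 85 28 1 _ _], head=1, tail=4, size=3
read(): buf=[_ _ 28 1 _ _], head=2, tail=4, size=2
write(91): buf=[_ _ 28 1 91 _], head=2, tail=5, size=3
write(2): buf=[_ _ 28 1 91 2], head=2, tail=0, size=4
read(): buf=[_ _ _ 1 91 2], head=3, tail=0, size=3

Answer: _ _ _ 1 91 2
3
0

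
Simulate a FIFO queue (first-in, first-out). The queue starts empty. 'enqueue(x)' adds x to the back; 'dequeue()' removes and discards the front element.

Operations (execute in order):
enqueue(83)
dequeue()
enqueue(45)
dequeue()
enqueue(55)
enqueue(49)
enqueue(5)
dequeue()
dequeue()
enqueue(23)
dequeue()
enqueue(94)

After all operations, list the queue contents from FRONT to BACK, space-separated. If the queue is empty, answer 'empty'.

enqueue(83): [83]
dequeue(): []
enqueue(45): [45]
dequeue(): []
enqueue(55): [55]
enqueue(49): [55, 49]
enqueue(5): [55, 49, 5]
dequeue(): [49, 5]
dequeue(): [5]
enqueue(23): [5, 23]
dequeue(): [23]
enqueue(94): [23, 94]

Answer: 23 94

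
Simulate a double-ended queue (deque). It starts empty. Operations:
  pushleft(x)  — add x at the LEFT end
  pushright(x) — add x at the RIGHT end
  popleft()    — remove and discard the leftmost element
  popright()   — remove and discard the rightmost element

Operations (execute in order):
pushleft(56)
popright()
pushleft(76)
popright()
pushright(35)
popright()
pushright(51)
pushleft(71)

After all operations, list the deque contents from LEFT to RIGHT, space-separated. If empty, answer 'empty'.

pushleft(56): [56]
popright(): []
pushleft(76): [76]
popright(): []
pushright(35): [35]
popright(): []
pushright(51): [51]
pushleft(71): [71, 51]

Answer: 71 51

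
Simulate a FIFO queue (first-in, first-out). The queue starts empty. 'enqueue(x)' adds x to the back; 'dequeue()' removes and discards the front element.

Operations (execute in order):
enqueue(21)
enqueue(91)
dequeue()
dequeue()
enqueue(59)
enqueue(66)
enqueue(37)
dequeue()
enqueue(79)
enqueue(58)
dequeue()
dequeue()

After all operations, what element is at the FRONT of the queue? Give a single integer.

Answer: 79

Derivation:
enqueue(21): queue = [21]
enqueue(91): queue = [21, 91]
dequeue(): queue = [91]
dequeue(): queue = []
enqueue(59): queue = [59]
enqueue(66): queue = [59, 66]
enqueue(37): queue = [59, 66, 37]
dequeue(): queue = [66, 37]
enqueue(79): queue = [66, 37, 79]
enqueue(58): queue = [66, 37, 79, 58]
dequeue(): queue = [37, 79, 58]
dequeue(): queue = [79, 58]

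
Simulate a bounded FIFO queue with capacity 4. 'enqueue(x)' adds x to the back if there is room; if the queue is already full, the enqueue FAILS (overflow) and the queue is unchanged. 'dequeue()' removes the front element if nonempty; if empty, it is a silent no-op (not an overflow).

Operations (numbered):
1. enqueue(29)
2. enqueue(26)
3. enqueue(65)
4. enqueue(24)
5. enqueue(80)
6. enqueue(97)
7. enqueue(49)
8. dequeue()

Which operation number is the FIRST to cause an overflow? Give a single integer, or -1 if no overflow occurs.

1. enqueue(29): size=1
2. enqueue(26): size=2
3. enqueue(65): size=3
4. enqueue(24): size=4
5. enqueue(80): size=4=cap → OVERFLOW (fail)
6. enqueue(97): size=4=cap → OVERFLOW (fail)
7. enqueue(49): size=4=cap → OVERFLOW (fail)
8. dequeue(): size=3

Answer: 5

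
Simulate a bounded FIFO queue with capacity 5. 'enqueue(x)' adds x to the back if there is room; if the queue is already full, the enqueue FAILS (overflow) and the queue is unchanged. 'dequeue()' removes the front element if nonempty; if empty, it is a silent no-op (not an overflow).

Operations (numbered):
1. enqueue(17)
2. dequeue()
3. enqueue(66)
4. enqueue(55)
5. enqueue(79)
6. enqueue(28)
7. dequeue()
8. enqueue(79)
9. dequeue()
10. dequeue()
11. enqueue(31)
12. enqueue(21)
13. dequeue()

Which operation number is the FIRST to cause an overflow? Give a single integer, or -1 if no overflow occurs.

1. enqueue(17): size=1
2. dequeue(): size=0
3. enqueue(66): size=1
4. enqueue(55): size=2
5. enqueue(79): size=3
6. enqueue(28): size=4
7. dequeue(): size=3
8. enqueue(79): size=4
9. dequeue(): size=3
10. dequeue(): size=2
11. enqueue(31): size=3
12. enqueue(21): size=4
13. dequeue(): size=3

Answer: -1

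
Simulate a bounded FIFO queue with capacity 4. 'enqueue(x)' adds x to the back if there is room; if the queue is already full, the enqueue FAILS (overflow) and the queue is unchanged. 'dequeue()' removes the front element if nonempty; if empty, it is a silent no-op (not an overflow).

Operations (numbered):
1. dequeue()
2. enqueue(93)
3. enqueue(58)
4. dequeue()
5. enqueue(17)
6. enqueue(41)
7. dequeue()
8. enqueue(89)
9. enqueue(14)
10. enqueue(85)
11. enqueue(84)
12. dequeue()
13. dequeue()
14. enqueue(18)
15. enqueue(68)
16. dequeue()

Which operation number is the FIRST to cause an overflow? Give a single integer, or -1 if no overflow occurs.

1. dequeue(): empty, no-op, size=0
2. enqueue(93): size=1
3. enqueue(58): size=2
4. dequeue(): size=1
5. enqueue(17): size=2
6. enqueue(41): size=3
7. dequeue(): size=2
8. enqueue(89): size=3
9. enqueue(14): size=4
10. enqueue(85): size=4=cap → OVERFLOW (fail)
11. enqueue(84): size=4=cap → OVERFLOW (fail)
12. dequeue(): size=3
13. dequeue(): size=2
14. enqueue(18): size=3
15. enqueue(68): size=4
16. dequeue(): size=3

Answer: 10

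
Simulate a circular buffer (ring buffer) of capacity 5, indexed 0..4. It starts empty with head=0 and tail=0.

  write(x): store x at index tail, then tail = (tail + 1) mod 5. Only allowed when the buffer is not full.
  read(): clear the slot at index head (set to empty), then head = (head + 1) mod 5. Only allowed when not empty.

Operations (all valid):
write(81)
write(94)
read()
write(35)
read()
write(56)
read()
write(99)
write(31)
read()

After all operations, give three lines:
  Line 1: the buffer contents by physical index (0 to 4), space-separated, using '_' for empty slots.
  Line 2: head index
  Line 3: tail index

Answer: 31 _ _ _ 99
4
1

Derivation:
write(81): buf=[81 _ _ _ _], head=0, tail=1, size=1
write(94): buf=[81 94 _ _ _], head=0, tail=2, size=2
read(): buf=[_ 94 _ _ _], head=1, tail=2, size=1
write(35): buf=[_ 94 35 _ _], head=1, tail=3, size=2
read(): buf=[_ _ 35 _ _], head=2, tail=3, size=1
write(56): buf=[_ _ 35 56 _], head=2, tail=4, size=2
read(): buf=[_ _ _ 56 _], head=3, tail=4, size=1
write(99): buf=[_ _ _ 56 99], head=3, tail=0, size=2
write(31): buf=[31 _ _ 56 99], head=3, tail=1, size=3
read(): buf=[31 _ _ _ 99], head=4, tail=1, size=2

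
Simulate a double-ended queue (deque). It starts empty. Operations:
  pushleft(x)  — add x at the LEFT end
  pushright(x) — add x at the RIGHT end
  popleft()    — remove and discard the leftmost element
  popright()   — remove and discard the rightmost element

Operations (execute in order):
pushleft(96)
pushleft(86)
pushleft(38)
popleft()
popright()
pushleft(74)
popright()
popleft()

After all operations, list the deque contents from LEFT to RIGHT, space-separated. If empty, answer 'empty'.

Answer: empty

Derivation:
pushleft(96): [96]
pushleft(86): [86, 96]
pushleft(38): [38, 86, 96]
popleft(): [86, 96]
popright(): [86]
pushleft(74): [74, 86]
popright(): [74]
popleft(): []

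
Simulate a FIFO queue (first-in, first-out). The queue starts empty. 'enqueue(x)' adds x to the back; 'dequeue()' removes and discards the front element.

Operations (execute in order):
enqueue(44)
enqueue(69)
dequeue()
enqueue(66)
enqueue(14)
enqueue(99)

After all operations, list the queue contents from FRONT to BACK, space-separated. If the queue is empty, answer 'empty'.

Answer: 69 66 14 99

Derivation:
enqueue(44): [44]
enqueue(69): [44, 69]
dequeue(): [69]
enqueue(66): [69, 66]
enqueue(14): [69, 66, 14]
enqueue(99): [69, 66, 14, 99]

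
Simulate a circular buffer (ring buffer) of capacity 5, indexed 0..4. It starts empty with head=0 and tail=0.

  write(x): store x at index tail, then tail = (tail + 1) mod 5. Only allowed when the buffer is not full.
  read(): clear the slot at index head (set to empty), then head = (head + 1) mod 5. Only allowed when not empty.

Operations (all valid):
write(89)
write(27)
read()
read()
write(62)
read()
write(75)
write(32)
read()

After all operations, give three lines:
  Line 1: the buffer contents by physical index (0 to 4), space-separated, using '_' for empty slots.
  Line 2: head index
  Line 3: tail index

Answer: _ _ _ _ 32
4
0

Derivation:
write(89): buf=[89 _ _ _ _], head=0, tail=1, size=1
write(27): buf=[89 27 _ _ _], head=0, tail=2, size=2
read(): buf=[_ 27 _ _ _], head=1, tail=2, size=1
read(): buf=[_ _ _ _ _], head=2, tail=2, size=0
write(62): buf=[_ _ 62 _ _], head=2, tail=3, size=1
read(): buf=[_ _ _ _ _], head=3, tail=3, size=0
write(75): buf=[_ _ _ 75 _], head=3, tail=4, size=1
write(32): buf=[_ _ _ 75 32], head=3, tail=0, size=2
read(): buf=[_ _ _ _ 32], head=4, tail=0, size=1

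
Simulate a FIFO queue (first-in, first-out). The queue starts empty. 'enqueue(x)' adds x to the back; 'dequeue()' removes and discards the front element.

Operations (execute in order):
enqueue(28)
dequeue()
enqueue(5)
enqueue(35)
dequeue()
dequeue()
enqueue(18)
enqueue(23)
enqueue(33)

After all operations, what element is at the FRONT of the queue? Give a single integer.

Answer: 18

Derivation:
enqueue(28): queue = [28]
dequeue(): queue = []
enqueue(5): queue = [5]
enqueue(35): queue = [5, 35]
dequeue(): queue = [35]
dequeue(): queue = []
enqueue(18): queue = [18]
enqueue(23): queue = [18, 23]
enqueue(33): queue = [18, 23, 33]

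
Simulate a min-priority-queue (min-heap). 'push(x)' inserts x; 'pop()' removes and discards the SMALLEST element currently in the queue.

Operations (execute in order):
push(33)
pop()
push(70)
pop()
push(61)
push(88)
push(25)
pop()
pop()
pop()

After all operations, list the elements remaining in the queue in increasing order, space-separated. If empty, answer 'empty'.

Answer: empty

Derivation:
push(33): heap contents = [33]
pop() → 33: heap contents = []
push(70): heap contents = [70]
pop() → 70: heap contents = []
push(61): heap contents = [61]
push(88): heap contents = [61, 88]
push(25): heap contents = [25, 61, 88]
pop() → 25: heap contents = [61, 88]
pop() → 61: heap contents = [88]
pop() → 88: heap contents = []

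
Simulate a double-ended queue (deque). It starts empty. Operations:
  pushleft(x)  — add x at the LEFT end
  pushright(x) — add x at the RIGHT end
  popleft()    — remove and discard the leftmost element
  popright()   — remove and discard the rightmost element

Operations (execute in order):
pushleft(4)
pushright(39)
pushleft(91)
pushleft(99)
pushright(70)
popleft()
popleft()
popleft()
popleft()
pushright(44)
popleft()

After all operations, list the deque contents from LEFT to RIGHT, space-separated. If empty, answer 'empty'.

pushleft(4): [4]
pushright(39): [4, 39]
pushleft(91): [91, 4, 39]
pushleft(99): [99, 91, 4, 39]
pushright(70): [99, 91, 4, 39, 70]
popleft(): [91, 4, 39, 70]
popleft(): [4, 39, 70]
popleft(): [39, 70]
popleft(): [70]
pushright(44): [70, 44]
popleft(): [44]

Answer: 44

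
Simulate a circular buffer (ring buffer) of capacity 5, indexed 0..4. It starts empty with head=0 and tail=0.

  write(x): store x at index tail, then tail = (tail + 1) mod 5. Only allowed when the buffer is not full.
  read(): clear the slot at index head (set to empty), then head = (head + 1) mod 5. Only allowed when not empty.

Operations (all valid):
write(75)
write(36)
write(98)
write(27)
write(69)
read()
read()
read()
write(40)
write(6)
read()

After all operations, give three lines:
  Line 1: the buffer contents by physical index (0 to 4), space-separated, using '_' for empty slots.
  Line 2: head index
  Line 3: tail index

Answer: 40 6 _ _ 69
4
2

Derivation:
write(75): buf=[75 _ _ _ _], head=0, tail=1, size=1
write(36): buf=[75 36 _ _ _], head=0, tail=2, size=2
write(98): buf=[75 36 98 _ _], head=0, tail=3, size=3
write(27): buf=[75 36 98 27 _], head=0, tail=4, size=4
write(69): buf=[75 36 98 27 69], head=0, tail=0, size=5
read(): buf=[_ 36 98 27 69], head=1, tail=0, size=4
read(): buf=[_ _ 98 27 69], head=2, tail=0, size=3
read(): buf=[_ _ _ 27 69], head=3, tail=0, size=2
write(40): buf=[40 _ _ 27 69], head=3, tail=1, size=3
write(6): buf=[40 6 _ 27 69], head=3, tail=2, size=4
read(): buf=[40 6 _ _ 69], head=4, tail=2, size=3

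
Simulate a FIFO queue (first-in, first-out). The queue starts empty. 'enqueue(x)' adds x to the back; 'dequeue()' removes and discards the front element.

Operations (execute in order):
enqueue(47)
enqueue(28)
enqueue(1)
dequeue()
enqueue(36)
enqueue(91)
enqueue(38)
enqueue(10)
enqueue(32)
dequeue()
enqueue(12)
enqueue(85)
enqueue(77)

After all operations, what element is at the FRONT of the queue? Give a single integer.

Answer: 1

Derivation:
enqueue(47): queue = [47]
enqueue(28): queue = [47, 28]
enqueue(1): queue = [47, 28, 1]
dequeue(): queue = [28, 1]
enqueue(36): queue = [28, 1, 36]
enqueue(91): queue = [28, 1, 36, 91]
enqueue(38): queue = [28, 1, 36, 91, 38]
enqueue(10): queue = [28, 1, 36, 91, 38, 10]
enqueue(32): queue = [28, 1, 36, 91, 38, 10, 32]
dequeue(): queue = [1, 36, 91, 38, 10, 32]
enqueue(12): queue = [1, 36, 91, 38, 10, 32, 12]
enqueue(85): queue = [1, 36, 91, 38, 10, 32, 12, 85]
enqueue(77): queue = [1, 36, 91, 38, 10, 32, 12, 85, 77]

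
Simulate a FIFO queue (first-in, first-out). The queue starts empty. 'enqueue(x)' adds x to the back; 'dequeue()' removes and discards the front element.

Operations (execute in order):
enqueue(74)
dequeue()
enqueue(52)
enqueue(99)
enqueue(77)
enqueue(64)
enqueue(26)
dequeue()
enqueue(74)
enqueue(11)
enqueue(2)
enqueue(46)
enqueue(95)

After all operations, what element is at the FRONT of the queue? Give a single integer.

Answer: 99

Derivation:
enqueue(74): queue = [74]
dequeue(): queue = []
enqueue(52): queue = [52]
enqueue(99): queue = [52, 99]
enqueue(77): queue = [52, 99, 77]
enqueue(64): queue = [52, 99, 77, 64]
enqueue(26): queue = [52, 99, 77, 64, 26]
dequeue(): queue = [99, 77, 64, 26]
enqueue(74): queue = [99, 77, 64, 26, 74]
enqueue(11): queue = [99, 77, 64, 26, 74, 11]
enqueue(2): queue = [99, 77, 64, 26, 74, 11, 2]
enqueue(46): queue = [99, 77, 64, 26, 74, 11, 2, 46]
enqueue(95): queue = [99, 77, 64, 26, 74, 11, 2, 46, 95]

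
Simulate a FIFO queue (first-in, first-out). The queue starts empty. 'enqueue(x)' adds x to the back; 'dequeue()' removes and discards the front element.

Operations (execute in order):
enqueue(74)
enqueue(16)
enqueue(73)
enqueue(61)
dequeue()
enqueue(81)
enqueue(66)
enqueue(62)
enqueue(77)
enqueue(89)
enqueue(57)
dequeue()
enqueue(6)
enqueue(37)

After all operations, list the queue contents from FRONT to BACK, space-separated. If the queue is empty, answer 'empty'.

Answer: 73 61 81 66 62 77 89 57 6 37

Derivation:
enqueue(74): [74]
enqueue(16): [74, 16]
enqueue(73): [74, 16, 73]
enqueue(61): [74, 16, 73, 61]
dequeue(): [16, 73, 61]
enqueue(81): [16, 73, 61, 81]
enqueue(66): [16, 73, 61, 81, 66]
enqueue(62): [16, 73, 61, 81, 66, 62]
enqueue(77): [16, 73, 61, 81, 66, 62, 77]
enqueue(89): [16, 73, 61, 81, 66, 62, 77, 89]
enqueue(57): [16, 73, 61, 81, 66, 62, 77, 89, 57]
dequeue(): [73, 61, 81, 66, 62, 77, 89, 57]
enqueue(6): [73, 61, 81, 66, 62, 77, 89, 57, 6]
enqueue(37): [73, 61, 81, 66, 62, 77, 89, 57, 6, 37]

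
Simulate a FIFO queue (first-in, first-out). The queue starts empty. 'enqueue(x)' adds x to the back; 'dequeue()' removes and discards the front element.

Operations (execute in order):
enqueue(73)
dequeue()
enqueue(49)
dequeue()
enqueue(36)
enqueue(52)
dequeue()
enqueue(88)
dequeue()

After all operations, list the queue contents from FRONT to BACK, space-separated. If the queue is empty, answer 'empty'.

Answer: 88

Derivation:
enqueue(73): [73]
dequeue(): []
enqueue(49): [49]
dequeue(): []
enqueue(36): [36]
enqueue(52): [36, 52]
dequeue(): [52]
enqueue(88): [52, 88]
dequeue(): [88]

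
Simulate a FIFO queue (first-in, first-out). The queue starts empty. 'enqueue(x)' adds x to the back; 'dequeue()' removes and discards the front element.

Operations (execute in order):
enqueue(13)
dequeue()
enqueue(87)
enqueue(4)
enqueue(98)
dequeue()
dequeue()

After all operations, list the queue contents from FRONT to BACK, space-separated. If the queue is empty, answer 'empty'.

enqueue(13): [13]
dequeue(): []
enqueue(87): [87]
enqueue(4): [87, 4]
enqueue(98): [87, 4, 98]
dequeue(): [4, 98]
dequeue(): [98]

Answer: 98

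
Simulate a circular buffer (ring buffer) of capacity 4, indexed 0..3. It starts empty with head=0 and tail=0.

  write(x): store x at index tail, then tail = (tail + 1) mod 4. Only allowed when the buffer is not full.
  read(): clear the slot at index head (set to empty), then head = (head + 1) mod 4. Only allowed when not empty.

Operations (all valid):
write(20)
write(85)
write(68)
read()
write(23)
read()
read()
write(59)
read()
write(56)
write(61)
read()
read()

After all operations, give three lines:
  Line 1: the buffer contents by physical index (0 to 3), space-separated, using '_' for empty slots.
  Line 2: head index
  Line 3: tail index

Answer: _ _ 61 _
2
3

Derivation:
write(20): buf=[20 _ _ _], head=0, tail=1, size=1
write(85): buf=[20 85 _ _], head=0, tail=2, size=2
write(68): buf=[20 85 68 _], head=0, tail=3, size=3
read(): buf=[_ 85 68 _], head=1, tail=3, size=2
write(23): buf=[_ 85 68 23], head=1, tail=0, size=3
read(): buf=[_ _ 68 23], head=2, tail=0, size=2
read(): buf=[_ _ _ 23], head=3, tail=0, size=1
write(59): buf=[59 _ _ 23], head=3, tail=1, size=2
read(): buf=[59 _ _ _], head=0, tail=1, size=1
write(56): buf=[59 56 _ _], head=0, tail=2, size=2
write(61): buf=[59 56 61 _], head=0, tail=3, size=3
read(): buf=[_ 56 61 _], head=1, tail=3, size=2
read(): buf=[_ _ 61 _], head=2, tail=3, size=1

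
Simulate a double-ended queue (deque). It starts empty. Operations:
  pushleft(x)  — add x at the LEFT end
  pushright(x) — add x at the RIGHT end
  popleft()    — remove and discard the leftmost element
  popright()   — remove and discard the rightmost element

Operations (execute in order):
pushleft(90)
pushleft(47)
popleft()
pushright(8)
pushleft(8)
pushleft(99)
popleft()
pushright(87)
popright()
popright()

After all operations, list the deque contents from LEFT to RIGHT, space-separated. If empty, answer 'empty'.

pushleft(90): [90]
pushleft(47): [47, 90]
popleft(): [90]
pushright(8): [90, 8]
pushleft(8): [8, 90, 8]
pushleft(99): [99, 8, 90, 8]
popleft(): [8, 90, 8]
pushright(87): [8, 90, 8, 87]
popright(): [8, 90, 8]
popright(): [8, 90]

Answer: 8 90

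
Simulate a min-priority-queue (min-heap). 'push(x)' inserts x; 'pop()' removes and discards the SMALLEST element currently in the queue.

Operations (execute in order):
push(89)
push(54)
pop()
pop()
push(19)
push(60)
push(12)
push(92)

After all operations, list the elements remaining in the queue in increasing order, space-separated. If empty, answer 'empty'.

Answer: 12 19 60 92

Derivation:
push(89): heap contents = [89]
push(54): heap contents = [54, 89]
pop() → 54: heap contents = [89]
pop() → 89: heap contents = []
push(19): heap contents = [19]
push(60): heap contents = [19, 60]
push(12): heap contents = [12, 19, 60]
push(92): heap contents = [12, 19, 60, 92]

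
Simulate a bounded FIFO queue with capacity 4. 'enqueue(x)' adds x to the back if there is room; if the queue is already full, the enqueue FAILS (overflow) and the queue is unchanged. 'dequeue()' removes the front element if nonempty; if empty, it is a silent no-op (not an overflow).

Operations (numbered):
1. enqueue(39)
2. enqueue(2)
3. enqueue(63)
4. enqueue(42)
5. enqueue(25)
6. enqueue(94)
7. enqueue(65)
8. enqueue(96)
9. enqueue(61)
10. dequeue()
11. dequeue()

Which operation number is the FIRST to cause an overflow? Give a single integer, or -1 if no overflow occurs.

1. enqueue(39): size=1
2. enqueue(2): size=2
3. enqueue(63): size=3
4. enqueue(42): size=4
5. enqueue(25): size=4=cap → OVERFLOW (fail)
6. enqueue(94): size=4=cap → OVERFLOW (fail)
7. enqueue(65): size=4=cap → OVERFLOW (fail)
8. enqueue(96): size=4=cap → OVERFLOW (fail)
9. enqueue(61): size=4=cap → OVERFLOW (fail)
10. dequeue(): size=3
11. dequeue(): size=2

Answer: 5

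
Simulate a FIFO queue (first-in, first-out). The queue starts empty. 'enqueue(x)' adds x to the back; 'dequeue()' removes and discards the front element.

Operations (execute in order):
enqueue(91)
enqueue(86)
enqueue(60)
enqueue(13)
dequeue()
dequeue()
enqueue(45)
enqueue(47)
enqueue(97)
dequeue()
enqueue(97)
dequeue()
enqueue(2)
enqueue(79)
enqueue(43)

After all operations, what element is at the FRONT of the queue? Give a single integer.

enqueue(91): queue = [91]
enqueue(86): queue = [91, 86]
enqueue(60): queue = [91, 86, 60]
enqueue(13): queue = [91, 86, 60, 13]
dequeue(): queue = [86, 60, 13]
dequeue(): queue = [60, 13]
enqueue(45): queue = [60, 13, 45]
enqueue(47): queue = [60, 13, 45, 47]
enqueue(97): queue = [60, 13, 45, 47, 97]
dequeue(): queue = [13, 45, 47, 97]
enqueue(97): queue = [13, 45, 47, 97, 97]
dequeue(): queue = [45, 47, 97, 97]
enqueue(2): queue = [45, 47, 97, 97, 2]
enqueue(79): queue = [45, 47, 97, 97, 2, 79]
enqueue(43): queue = [45, 47, 97, 97, 2, 79, 43]

Answer: 45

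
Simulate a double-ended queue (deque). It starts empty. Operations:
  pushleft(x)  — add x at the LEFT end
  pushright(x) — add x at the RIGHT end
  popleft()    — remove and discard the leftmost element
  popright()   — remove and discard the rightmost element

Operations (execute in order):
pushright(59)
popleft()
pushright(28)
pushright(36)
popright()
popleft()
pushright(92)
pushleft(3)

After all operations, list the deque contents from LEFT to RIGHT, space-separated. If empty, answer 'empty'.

Answer: 3 92

Derivation:
pushright(59): [59]
popleft(): []
pushright(28): [28]
pushright(36): [28, 36]
popright(): [28]
popleft(): []
pushright(92): [92]
pushleft(3): [3, 92]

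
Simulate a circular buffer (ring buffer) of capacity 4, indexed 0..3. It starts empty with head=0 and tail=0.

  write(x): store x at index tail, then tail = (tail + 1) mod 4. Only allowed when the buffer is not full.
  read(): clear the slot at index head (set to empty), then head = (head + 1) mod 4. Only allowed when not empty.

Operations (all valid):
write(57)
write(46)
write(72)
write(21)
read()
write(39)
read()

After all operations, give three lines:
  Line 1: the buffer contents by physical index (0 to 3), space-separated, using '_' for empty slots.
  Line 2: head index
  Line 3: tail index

write(57): buf=[57 _ _ _], head=0, tail=1, size=1
write(46): buf=[57 46 _ _], head=0, tail=2, size=2
write(72): buf=[57 46 72 _], head=0, tail=3, size=3
write(21): buf=[57 46 72 21], head=0, tail=0, size=4
read(): buf=[_ 46 72 21], head=1, tail=0, size=3
write(39): buf=[39 46 72 21], head=1, tail=1, size=4
read(): buf=[39 _ 72 21], head=2, tail=1, size=3

Answer: 39 _ 72 21
2
1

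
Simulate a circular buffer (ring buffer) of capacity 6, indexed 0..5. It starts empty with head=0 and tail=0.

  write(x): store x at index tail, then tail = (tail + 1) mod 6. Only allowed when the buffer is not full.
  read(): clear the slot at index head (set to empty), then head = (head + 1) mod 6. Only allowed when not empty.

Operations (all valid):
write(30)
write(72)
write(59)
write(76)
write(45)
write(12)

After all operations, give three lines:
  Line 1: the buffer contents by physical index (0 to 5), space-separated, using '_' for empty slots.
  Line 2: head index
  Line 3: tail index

Answer: 30 72 59 76 45 12
0
0

Derivation:
write(30): buf=[30 _ _ _ _ _], head=0, tail=1, size=1
write(72): buf=[30 72 _ _ _ _], head=0, tail=2, size=2
write(59): buf=[30 72 59 _ _ _], head=0, tail=3, size=3
write(76): buf=[30 72 59 76 _ _], head=0, tail=4, size=4
write(45): buf=[30 72 59 76 45 _], head=0, tail=5, size=5
write(12): buf=[30 72 59 76 45 12], head=0, tail=0, size=6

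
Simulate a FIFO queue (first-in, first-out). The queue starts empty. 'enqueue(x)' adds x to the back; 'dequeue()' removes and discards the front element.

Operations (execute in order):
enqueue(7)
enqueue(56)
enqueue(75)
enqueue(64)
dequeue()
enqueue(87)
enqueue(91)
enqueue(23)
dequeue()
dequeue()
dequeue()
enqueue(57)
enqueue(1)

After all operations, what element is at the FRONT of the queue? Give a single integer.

Answer: 87

Derivation:
enqueue(7): queue = [7]
enqueue(56): queue = [7, 56]
enqueue(75): queue = [7, 56, 75]
enqueue(64): queue = [7, 56, 75, 64]
dequeue(): queue = [56, 75, 64]
enqueue(87): queue = [56, 75, 64, 87]
enqueue(91): queue = [56, 75, 64, 87, 91]
enqueue(23): queue = [56, 75, 64, 87, 91, 23]
dequeue(): queue = [75, 64, 87, 91, 23]
dequeue(): queue = [64, 87, 91, 23]
dequeue(): queue = [87, 91, 23]
enqueue(57): queue = [87, 91, 23, 57]
enqueue(1): queue = [87, 91, 23, 57, 1]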